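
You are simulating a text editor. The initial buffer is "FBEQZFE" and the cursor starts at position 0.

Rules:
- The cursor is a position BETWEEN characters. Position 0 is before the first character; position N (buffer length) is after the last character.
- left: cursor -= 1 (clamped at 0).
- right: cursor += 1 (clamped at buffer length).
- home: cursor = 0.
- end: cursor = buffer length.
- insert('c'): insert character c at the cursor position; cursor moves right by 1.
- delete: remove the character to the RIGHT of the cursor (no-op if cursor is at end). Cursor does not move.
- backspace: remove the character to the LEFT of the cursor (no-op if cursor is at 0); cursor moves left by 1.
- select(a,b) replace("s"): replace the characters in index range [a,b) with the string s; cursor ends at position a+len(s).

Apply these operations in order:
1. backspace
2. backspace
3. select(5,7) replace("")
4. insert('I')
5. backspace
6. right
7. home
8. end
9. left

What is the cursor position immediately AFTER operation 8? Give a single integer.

Answer: 5

Derivation:
After op 1 (backspace): buf='FBEQZFE' cursor=0
After op 2 (backspace): buf='FBEQZFE' cursor=0
After op 3 (select(5,7) replace("")): buf='FBEQZ' cursor=5
After op 4 (insert('I')): buf='FBEQZI' cursor=6
After op 5 (backspace): buf='FBEQZ' cursor=5
After op 6 (right): buf='FBEQZ' cursor=5
After op 7 (home): buf='FBEQZ' cursor=0
After op 8 (end): buf='FBEQZ' cursor=5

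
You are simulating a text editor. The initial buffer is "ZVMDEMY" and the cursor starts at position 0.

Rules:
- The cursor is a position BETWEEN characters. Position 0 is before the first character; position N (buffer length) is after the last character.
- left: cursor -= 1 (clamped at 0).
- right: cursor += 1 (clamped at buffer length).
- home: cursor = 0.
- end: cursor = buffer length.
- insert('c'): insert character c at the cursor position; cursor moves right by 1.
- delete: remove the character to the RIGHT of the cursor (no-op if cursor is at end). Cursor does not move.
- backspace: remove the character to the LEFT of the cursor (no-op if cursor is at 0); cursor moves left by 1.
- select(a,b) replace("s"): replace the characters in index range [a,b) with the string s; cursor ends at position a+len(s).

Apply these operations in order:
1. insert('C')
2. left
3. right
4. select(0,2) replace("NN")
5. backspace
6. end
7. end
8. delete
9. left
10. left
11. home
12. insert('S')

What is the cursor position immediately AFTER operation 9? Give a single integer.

Answer: 6

Derivation:
After op 1 (insert('C')): buf='CZVMDEMY' cursor=1
After op 2 (left): buf='CZVMDEMY' cursor=0
After op 3 (right): buf='CZVMDEMY' cursor=1
After op 4 (select(0,2) replace("NN")): buf='NNVMDEMY' cursor=2
After op 5 (backspace): buf='NVMDEMY' cursor=1
After op 6 (end): buf='NVMDEMY' cursor=7
After op 7 (end): buf='NVMDEMY' cursor=7
After op 8 (delete): buf='NVMDEMY' cursor=7
After op 9 (left): buf='NVMDEMY' cursor=6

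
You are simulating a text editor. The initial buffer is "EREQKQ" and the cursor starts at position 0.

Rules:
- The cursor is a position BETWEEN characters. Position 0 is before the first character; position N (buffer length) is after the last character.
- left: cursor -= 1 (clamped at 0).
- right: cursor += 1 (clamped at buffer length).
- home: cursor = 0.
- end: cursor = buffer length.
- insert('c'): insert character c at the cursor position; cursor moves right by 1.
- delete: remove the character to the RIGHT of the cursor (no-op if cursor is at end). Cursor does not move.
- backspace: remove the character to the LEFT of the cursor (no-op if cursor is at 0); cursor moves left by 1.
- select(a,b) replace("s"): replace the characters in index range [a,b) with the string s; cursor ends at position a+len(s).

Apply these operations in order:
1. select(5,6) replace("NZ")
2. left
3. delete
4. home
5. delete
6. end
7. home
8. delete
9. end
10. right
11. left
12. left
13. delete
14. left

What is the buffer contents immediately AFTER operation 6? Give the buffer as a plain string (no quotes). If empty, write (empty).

Answer: REQKN

Derivation:
After op 1 (select(5,6) replace("NZ")): buf='EREQKNZ' cursor=7
After op 2 (left): buf='EREQKNZ' cursor=6
After op 3 (delete): buf='EREQKN' cursor=6
After op 4 (home): buf='EREQKN' cursor=0
After op 5 (delete): buf='REQKN' cursor=0
After op 6 (end): buf='REQKN' cursor=5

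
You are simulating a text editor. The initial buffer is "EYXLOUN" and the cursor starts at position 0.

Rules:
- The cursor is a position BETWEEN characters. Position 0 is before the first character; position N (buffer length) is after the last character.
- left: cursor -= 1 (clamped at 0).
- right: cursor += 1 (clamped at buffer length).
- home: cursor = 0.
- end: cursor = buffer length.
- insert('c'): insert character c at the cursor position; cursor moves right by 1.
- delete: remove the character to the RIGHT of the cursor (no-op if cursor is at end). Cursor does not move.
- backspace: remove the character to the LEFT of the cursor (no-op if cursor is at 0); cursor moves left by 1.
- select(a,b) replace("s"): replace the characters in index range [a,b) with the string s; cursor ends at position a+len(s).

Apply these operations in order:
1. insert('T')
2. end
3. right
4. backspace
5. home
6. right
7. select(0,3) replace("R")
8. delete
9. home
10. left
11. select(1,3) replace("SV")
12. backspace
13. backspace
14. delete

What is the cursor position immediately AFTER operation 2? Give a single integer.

After op 1 (insert('T')): buf='TEYXLOUN' cursor=1
After op 2 (end): buf='TEYXLOUN' cursor=8

Answer: 8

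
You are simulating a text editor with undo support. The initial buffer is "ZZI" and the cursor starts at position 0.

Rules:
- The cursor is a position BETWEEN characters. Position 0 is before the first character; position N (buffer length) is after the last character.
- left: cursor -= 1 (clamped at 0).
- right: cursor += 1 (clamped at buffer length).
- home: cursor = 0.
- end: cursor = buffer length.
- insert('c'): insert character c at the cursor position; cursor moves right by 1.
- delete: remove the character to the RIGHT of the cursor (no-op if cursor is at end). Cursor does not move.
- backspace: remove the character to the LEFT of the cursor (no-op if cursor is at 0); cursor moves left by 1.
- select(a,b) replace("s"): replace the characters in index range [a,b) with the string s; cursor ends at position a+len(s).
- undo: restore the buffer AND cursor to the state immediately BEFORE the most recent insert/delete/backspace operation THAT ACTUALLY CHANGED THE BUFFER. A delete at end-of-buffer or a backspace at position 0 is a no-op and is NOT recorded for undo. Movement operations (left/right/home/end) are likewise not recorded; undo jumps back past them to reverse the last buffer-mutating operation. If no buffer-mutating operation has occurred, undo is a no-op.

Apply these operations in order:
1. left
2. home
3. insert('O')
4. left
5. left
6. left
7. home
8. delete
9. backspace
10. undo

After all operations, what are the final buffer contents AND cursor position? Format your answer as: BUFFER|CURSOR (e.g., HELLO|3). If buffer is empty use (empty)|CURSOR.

After op 1 (left): buf='ZZI' cursor=0
After op 2 (home): buf='ZZI' cursor=0
After op 3 (insert('O')): buf='OZZI' cursor=1
After op 4 (left): buf='OZZI' cursor=0
After op 5 (left): buf='OZZI' cursor=0
After op 6 (left): buf='OZZI' cursor=0
After op 7 (home): buf='OZZI' cursor=0
After op 8 (delete): buf='ZZI' cursor=0
After op 9 (backspace): buf='ZZI' cursor=0
After op 10 (undo): buf='OZZI' cursor=0

Answer: OZZI|0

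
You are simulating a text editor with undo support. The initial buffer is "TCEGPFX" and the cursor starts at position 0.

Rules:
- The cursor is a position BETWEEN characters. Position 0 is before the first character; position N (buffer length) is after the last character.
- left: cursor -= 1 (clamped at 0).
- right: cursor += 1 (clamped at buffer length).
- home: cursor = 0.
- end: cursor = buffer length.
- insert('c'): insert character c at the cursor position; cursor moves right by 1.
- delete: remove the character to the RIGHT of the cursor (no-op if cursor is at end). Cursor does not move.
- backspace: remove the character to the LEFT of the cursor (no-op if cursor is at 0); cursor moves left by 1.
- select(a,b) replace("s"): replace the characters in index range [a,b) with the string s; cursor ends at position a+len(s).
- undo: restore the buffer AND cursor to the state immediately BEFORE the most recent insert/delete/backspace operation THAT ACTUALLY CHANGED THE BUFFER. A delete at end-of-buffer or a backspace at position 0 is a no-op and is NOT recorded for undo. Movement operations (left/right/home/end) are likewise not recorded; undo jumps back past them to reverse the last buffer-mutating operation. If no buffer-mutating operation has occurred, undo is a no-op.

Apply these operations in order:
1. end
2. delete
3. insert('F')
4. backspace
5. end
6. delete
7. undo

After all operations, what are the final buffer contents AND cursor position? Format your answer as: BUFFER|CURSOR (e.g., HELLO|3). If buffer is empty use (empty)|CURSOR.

After op 1 (end): buf='TCEGPFX' cursor=7
After op 2 (delete): buf='TCEGPFX' cursor=7
After op 3 (insert('F')): buf='TCEGPFXF' cursor=8
After op 4 (backspace): buf='TCEGPFX' cursor=7
After op 5 (end): buf='TCEGPFX' cursor=7
After op 6 (delete): buf='TCEGPFX' cursor=7
After op 7 (undo): buf='TCEGPFXF' cursor=8

Answer: TCEGPFXF|8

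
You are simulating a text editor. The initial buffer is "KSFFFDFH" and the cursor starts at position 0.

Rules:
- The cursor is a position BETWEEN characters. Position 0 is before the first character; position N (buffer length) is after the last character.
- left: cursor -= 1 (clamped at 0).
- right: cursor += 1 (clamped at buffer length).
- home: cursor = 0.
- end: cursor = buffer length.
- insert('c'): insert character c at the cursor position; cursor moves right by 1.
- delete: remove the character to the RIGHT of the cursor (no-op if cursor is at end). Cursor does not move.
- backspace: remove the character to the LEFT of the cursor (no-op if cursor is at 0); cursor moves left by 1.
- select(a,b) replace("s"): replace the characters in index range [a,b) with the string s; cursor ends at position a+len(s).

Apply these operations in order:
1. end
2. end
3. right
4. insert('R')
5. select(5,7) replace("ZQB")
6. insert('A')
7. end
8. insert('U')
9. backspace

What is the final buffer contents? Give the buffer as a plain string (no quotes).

Answer: KSFFFZQBAHR

Derivation:
After op 1 (end): buf='KSFFFDFH' cursor=8
After op 2 (end): buf='KSFFFDFH' cursor=8
After op 3 (right): buf='KSFFFDFH' cursor=8
After op 4 (insert('R')): buf='KSFFFDFHR' cursor=9
After op 5 (select(5,7) replace("ZQB")): buf='KSFFFZQBHR' cursor=8
After op 6 (insert('A')): buf='KSFFFZQBAHR' cursor=9
After op 7 (end): buf='KSFFFZQBAHR' cursor=11
After op 8 (insert('U')): buf='KSFFFZQBAHRU' cursor=12
After op 9 (backspace): buf='KSFFFZQBAHR' cursor=11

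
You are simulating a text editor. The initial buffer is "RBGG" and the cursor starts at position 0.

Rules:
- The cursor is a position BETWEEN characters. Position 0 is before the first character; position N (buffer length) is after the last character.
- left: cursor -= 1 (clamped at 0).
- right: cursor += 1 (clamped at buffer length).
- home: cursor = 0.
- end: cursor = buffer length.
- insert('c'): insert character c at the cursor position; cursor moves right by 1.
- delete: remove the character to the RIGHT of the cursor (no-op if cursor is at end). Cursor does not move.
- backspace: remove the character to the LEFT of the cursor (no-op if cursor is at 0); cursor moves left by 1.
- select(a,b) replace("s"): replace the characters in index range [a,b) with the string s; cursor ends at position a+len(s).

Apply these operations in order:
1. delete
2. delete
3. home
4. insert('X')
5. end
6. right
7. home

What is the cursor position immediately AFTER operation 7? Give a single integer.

After op 1 (delete): buf='BGG' cursor=0
After op 2 (delete): buf='GG' cursor=0
After op 3 (home): buf='GG' cursor=0
After op 4 (insert('X')): buf='XGG' cursor=1
After op 5 (end): buf='XGG' cursor=3
After op 6 (right): buf='XGG' cursor=3
After op 7 (home): buf='XGG' cursor=0

Answer: 0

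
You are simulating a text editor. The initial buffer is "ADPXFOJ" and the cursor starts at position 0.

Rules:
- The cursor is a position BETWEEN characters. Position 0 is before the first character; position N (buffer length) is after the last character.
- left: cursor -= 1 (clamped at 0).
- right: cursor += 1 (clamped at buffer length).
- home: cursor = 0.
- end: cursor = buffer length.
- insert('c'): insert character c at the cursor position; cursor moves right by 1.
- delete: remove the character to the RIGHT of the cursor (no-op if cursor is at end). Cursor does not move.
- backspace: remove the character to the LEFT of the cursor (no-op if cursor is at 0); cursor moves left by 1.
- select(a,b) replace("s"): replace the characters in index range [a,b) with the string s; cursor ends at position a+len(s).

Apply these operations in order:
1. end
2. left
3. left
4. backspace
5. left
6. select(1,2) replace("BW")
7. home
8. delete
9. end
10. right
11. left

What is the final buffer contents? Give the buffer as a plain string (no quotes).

Answer: BWPXOJ

Derivation:
After op 1 (end): buf='ADPXFOJ' cursor=7
After op 2 (left): buf='ADPXFOJ' cursor=6
After op 3 (left): buf='ADPXFOJ' cursor=5
After op 4 (backspace): buf='ADPXOJ' cursor=4
After op 5 (left): buf='ADPXOJ' cursor=3
After op 6 (select(1,2) replace("BW")): buf='ABWPXOJ' cursor=3
After op 7 (home): buf='ABWPXOJ' cursor=0
After op 8 (delete): buf='BWPXOJ' cursor=0
After op 9 (end): buf='BWPXOJ' cursor=6
After op 10 (right): buf='BWPXOJ' cursor=6
After op 11 (left): buf='BWPXOJ' cursor=5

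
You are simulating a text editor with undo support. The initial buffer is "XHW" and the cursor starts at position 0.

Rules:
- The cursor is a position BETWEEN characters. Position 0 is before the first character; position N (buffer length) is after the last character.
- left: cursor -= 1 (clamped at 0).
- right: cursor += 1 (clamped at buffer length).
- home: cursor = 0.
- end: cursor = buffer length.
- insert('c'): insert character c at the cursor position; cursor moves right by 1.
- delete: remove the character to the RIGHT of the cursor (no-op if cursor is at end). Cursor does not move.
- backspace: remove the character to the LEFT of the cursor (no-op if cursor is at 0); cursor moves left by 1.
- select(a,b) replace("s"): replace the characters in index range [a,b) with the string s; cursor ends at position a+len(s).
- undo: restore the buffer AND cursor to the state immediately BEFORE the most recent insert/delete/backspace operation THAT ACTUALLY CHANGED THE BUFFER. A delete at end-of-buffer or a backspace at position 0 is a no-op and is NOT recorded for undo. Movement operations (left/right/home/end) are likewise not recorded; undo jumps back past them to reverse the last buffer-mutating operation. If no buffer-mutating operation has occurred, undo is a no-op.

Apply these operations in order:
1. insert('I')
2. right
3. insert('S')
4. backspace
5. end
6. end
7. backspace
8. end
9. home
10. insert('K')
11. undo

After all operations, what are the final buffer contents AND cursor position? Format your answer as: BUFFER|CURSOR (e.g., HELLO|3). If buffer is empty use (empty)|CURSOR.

After op 1 (insert('I')): buf='IXHW' cursor=1
After op 2 (right): buf='IXHW' cursor=2
After op 3 (insert('S')): buf='IXSHW' cursor=3
After op 4 (backspace): buf='IXHW' cursor=2
After op 5 (end): buf='IXHW' cursor=4
After op 6 (end): buf='IXHW' cursor=4
After op 7 (backspace): buf='IXH' cursor=3
After op 8 (end): buf='IXH' cursor=3
After op 9 (home): buf='IXH' cursor=0
After op 10 (insert('K')): buf='KIXH' cursor=1
After op 11 (undo): buf='IXH' cursor=0

Answer: IXH|0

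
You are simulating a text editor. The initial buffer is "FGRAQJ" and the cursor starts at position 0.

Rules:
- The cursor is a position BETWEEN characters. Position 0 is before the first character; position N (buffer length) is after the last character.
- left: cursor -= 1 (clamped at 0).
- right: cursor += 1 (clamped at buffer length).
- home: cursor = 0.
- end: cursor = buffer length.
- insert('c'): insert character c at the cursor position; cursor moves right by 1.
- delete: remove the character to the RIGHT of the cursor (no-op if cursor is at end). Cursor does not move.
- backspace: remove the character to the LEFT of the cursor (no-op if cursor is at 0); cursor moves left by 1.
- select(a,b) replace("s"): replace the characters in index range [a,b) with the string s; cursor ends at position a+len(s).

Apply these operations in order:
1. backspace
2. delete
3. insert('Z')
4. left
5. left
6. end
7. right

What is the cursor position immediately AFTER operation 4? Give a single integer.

After op 1 (backspace): buf='FGRAQJ' cursor=0
After op 2 (delete): buf='GRAQJ' cursor=0
After op 3 (insert('Z')): buf='ZGRAQJ' cursor=1
After op 4 (left): buf='ZGRAQJ' cursor=0

Answer: 0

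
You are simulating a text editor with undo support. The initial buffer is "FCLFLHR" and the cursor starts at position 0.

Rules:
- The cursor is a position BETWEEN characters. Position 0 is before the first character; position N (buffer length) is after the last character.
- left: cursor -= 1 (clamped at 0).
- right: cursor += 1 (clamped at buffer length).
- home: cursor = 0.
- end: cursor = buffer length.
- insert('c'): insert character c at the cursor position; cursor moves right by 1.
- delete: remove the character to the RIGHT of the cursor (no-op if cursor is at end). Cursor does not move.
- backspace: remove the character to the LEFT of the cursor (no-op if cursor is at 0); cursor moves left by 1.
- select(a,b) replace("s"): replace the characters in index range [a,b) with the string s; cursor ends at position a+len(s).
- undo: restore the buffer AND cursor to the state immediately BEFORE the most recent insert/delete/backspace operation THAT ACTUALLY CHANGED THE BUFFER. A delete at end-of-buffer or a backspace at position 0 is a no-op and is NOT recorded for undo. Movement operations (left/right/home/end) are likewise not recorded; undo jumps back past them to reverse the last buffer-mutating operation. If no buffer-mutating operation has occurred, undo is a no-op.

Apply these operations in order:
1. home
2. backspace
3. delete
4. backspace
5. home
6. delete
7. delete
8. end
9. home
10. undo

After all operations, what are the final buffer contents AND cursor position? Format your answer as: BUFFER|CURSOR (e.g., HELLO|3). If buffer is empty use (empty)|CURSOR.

Answer: LFLHR|0

Derivation:
After op 1 (home): buf='FCLFLHR' cursor=0
After op 2 (backspace): buf='FCLFLHR' cursor=0
After op 3 (delete): buf='CLFLHR' cursor=0
After op 4 (backspace): buf='CLFLHR' cursor=0
After op 5 (home): buf='CLFLHR' cursor=0
After op 6 (delete): buf='LFLHR' cursor=0
After op 7 (delete): buf='FLHR' cursor=0
After op 8 (end): buf='FLHR' cursor=4
After op 9 (home): buf='FLHR' cursor=0
After op 10 (undo): buf='LFLHR' cursor=0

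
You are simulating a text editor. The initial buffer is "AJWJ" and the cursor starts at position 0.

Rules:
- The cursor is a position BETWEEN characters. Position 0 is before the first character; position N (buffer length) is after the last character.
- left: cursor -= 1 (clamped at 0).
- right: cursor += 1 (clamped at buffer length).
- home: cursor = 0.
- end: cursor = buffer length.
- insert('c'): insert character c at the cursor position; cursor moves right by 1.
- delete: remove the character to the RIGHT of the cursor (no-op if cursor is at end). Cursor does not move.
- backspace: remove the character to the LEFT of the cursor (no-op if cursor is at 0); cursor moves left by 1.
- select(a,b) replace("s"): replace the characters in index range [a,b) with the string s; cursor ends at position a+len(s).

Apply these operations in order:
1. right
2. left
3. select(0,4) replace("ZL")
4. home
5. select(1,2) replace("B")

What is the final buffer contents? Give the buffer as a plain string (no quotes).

After op 1 (right): buf='AJWJ' cursor=1
After op 2 (left): buf='AJWJ' cursor=0
After op 3 (select(0,4) replace("ZL")): buf='ZL' cursor=2
After op 4 (home): buf='ZL' cursor=0
After op 5 (select(1,2) replace("B")): buf='ZB' cursor=2

Answer: ZB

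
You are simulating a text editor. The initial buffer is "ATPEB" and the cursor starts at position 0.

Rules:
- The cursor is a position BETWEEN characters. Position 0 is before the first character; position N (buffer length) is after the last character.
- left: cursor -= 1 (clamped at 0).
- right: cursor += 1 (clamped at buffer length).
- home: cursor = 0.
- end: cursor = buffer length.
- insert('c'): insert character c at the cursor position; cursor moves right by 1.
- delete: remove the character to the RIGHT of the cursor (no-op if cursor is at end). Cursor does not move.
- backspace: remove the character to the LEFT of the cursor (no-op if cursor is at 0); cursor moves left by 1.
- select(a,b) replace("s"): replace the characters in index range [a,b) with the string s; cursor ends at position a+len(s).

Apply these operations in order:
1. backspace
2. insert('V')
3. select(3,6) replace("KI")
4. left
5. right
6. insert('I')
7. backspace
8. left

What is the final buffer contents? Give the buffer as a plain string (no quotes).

Answer: VATKI

Derivation:
After op 1 (backspace): buf='ATPEB' cursor=0
After op 2 (insert('V')): buf='VATPEB' cursor=1
After op 3 (select(3,6) replace("KI")): buf='VATKI' cursor=5
After op 4 (left): buf='VATKI' cursor=4
After op 5 (right): buf='VATKI' cursor=5
After op 6 (insert('I')): buf='VATKII' cursor=6
After op 7 (backspace): buf='VATKI' cursor=5
After op 8 (left): buf='VATKI' cursor=4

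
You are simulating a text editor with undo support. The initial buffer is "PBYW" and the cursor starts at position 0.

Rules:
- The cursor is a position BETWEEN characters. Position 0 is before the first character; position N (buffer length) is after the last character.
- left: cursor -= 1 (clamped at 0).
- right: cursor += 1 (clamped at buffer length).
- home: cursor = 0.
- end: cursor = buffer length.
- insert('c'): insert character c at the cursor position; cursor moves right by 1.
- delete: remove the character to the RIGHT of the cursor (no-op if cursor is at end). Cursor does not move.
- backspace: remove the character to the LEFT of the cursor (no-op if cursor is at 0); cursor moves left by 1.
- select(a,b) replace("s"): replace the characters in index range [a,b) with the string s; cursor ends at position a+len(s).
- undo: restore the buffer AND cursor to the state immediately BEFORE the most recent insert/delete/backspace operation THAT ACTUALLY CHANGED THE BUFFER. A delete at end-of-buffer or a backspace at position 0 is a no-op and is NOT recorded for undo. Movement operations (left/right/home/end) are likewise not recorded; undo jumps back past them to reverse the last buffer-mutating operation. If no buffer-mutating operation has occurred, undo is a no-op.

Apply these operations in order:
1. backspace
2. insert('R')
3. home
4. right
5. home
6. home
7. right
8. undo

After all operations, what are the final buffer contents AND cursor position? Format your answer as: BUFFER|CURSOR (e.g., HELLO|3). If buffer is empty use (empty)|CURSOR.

Answer: PBYW|0

Derivation:
After op 1 (backspace): buf='PBYW' cursor=0
After op 2 (insert('R')): buf='RPBYW' cursor=1
After op 3 (home): buf='RPBYW' cursor=0
After op 4 (right): buf='RPBYW' cursor=1
After op 5 (home): buf='RPBYW' cursor=0
After op 6 (home): buf='RPBYW' cursor=0
After op 7 (right): buf='RPBYW' cursor=1
After op 8 (undo): buf='PBYW' cursor=0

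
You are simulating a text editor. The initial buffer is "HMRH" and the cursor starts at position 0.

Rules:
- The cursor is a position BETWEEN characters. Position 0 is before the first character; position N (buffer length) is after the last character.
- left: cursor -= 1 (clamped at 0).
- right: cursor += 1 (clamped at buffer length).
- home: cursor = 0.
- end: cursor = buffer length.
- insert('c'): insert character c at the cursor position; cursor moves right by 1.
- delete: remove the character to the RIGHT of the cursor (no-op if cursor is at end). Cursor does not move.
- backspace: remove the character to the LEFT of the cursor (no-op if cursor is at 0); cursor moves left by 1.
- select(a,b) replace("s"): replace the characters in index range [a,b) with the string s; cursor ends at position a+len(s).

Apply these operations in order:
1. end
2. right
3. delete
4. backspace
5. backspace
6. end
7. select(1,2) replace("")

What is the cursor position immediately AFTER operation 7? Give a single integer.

After op 1 (end): buf='HMRH' cursor=4
After op 2 (right): buf='HMRH' cursor=4
After op 3 (delete): buf='HMRH' cursor=4
After op 4 (backspace): buf='HMR' cursor=3
After op 5 (backspace): buf='HM' cursor=2
After op 6 (end): buf='HM' cursor=2
After op 7 (select(1,2) replace("")): buf='H' cursor=1

Answer: 1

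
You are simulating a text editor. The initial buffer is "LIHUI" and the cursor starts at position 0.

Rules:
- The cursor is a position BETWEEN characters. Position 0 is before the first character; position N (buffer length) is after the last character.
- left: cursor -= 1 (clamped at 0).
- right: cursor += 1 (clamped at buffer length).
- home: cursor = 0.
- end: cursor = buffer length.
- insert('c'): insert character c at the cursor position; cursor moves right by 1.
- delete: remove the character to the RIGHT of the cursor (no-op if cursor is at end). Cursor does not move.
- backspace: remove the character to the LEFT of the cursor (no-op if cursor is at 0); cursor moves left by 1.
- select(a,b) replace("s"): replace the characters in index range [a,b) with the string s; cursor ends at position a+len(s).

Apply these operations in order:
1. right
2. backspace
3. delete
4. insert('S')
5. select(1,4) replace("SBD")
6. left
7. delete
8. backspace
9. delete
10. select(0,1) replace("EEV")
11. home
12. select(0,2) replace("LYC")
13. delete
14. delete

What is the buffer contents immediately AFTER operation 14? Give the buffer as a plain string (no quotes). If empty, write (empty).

After op 1 (right): buf='LIHUI' cursor=1
After op 2 (backspace): buf='IHUI' cursor=0
After op 3 (delete): buf='HUI' cursor=0
After op 4 (insert('S')): buf='SHUI' cursor=1
After op 5 (select(1,4) replace("SBD")): buf='SSBD' cursor=4
After op 6 (left): buf='SSBD' cursor=3
After op 7 (delete): buf='SSB' cursor=3
After op 8 (backspace): buf='SS' cursor=2
After op 9 (delete): buf='SS' cursor=2
After op 10 (select(0,1) replace("EEV")): buf='EEVS' cursor=3
After op 11 (home): buf='EEVS' cursor=0
After op 12 (select(0,2) replace("LYC")): buf='LYCVS' cursor=3
After op 13 (delete): buf='LYCS' cursor=3
After op 14 (delete): buf='LYC' cursor=3

Answer: LYC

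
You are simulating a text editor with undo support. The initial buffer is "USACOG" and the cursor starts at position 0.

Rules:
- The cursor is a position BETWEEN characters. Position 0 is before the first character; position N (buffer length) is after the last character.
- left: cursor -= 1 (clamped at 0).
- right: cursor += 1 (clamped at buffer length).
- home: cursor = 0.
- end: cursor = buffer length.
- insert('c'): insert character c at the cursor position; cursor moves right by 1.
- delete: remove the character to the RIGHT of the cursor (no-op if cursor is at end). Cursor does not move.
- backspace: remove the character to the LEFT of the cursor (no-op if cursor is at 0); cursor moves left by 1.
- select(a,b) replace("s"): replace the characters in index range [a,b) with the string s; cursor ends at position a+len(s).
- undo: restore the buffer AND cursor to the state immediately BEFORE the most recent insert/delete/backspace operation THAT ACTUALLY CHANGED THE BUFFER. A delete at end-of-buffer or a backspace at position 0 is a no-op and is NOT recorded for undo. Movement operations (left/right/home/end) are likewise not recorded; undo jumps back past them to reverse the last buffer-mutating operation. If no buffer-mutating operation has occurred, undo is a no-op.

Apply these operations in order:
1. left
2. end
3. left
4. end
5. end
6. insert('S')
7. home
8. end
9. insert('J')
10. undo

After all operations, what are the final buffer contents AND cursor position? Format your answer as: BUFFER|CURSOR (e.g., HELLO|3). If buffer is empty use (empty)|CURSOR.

Answer: USACOGS|7

Derivation:
After op 1 (left): buf='USACOG' cursor=0
After op 2 (end): buf='USACOG' cursor=6
After op 3 (left): buf='USACOG' cursor=5
After op 4 (end): buf='USACOG' cursor=6
After op 5 (end): buf='USACOG' cursor=6
After op 6 (insert('S')): buf='USACOGS' cursor=7
After op 7 (home): buf='USACOGS' cursor=0
After op 8 (end): buf='USACOGS' cursor=7
After op 9 (insert('J')): buf='USACOGSJ' cursor=8
After op 10 (undo): buf='USACOGS' cursor=7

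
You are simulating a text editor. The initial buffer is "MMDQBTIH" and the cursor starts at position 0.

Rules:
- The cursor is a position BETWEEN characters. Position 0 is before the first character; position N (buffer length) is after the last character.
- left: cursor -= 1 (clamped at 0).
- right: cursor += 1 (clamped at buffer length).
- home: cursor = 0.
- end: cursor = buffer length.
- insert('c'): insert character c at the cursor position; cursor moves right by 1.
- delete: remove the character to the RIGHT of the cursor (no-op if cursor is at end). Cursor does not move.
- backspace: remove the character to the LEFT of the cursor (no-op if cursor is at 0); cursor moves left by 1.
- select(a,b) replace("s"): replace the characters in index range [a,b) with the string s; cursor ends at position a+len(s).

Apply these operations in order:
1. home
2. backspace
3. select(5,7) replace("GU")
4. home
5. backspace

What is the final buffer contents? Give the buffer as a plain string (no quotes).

After op 1 (home): buf='MMDQBTIH' cursor=0
After op 2 (backspace): buf='MMDQBTIH' cursor=0
After op 3 (select(5,7) replace("GU")): buf='MMDQBGUH' cursor=7
After op 4 (home): buf='MMDQBGUH' cursor=0
After op 5 (backspace): buf='MMDQBGUH' cursor=0

Answer: MMDQBGUH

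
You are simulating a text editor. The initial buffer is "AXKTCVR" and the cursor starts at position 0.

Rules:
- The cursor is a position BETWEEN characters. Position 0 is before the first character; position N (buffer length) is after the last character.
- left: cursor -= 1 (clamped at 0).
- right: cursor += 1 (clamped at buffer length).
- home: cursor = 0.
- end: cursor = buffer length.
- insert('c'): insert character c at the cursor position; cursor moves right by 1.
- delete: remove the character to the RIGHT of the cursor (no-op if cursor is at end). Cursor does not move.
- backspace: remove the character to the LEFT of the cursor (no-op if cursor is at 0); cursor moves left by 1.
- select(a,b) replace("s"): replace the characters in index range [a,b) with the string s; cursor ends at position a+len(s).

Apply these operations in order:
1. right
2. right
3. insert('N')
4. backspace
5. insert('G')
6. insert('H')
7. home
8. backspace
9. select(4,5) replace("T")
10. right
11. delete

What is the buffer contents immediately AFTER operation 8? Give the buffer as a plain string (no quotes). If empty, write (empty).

Answer: AXGHKTCVR

Derivation:
After op 1 (right): buf='AXKTCVR' cursor=1
After op 2 (right): buf='AXKTCVR' cursor=2
After op 3 (insert('N')): buf='AXNKTCVR' cursor=3
After op 4 (backspace): buf='AXKTCVR' cursor=2
After op 5 (insert('G')): buf='AXGKTCVR' cursor=3
After op 6 (insert('H')): buf='AXGHKTCVR' cursor=4
After op 7 (home): buf='AXGHKTCVR' cursor=0
After op 8 (backspace): buf='AXGHKTCVR' cursor=0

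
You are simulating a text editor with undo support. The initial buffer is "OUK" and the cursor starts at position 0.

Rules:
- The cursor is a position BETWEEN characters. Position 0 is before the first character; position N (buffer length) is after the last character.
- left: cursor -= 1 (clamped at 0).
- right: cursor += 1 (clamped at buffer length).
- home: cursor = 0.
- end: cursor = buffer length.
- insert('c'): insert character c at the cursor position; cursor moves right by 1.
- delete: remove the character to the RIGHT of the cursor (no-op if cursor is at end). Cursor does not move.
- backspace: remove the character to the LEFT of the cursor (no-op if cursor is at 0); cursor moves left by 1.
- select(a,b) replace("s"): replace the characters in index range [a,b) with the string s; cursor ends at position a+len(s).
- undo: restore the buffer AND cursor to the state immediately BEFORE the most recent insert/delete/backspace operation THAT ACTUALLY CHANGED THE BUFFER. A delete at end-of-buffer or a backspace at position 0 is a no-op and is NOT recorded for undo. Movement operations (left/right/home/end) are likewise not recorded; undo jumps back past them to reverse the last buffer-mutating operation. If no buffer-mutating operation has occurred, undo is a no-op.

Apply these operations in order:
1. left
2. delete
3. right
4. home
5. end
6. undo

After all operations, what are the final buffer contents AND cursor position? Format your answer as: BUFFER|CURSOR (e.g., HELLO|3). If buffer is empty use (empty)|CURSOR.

After op 1 (left): buf='OUK' cursor=0
After op 2 (delete): buf='UK' cursor=0
After op 3 (right): buf='UK' cursor=1
After op 4 (home): buf='UK' cursor=0
After op 5 (end): buf='UK' cursor=2
After op 6 (undo): buf='OUK' cursor=0

Answer: OUK|0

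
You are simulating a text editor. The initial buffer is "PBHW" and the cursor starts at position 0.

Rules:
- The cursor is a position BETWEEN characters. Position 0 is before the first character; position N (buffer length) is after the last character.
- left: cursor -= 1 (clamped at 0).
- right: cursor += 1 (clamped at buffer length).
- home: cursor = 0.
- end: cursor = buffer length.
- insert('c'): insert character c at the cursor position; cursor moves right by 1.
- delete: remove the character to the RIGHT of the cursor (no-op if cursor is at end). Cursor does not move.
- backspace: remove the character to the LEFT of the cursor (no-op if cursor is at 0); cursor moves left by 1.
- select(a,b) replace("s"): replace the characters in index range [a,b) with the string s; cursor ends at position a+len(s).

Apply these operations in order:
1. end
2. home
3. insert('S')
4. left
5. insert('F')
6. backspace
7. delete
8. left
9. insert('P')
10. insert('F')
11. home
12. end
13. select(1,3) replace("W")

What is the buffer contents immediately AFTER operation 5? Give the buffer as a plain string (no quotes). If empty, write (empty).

After op 1 (end): buf='PBHW' cursor=4
After op 2 (home): buf='PBHW' cursor=0
After op 3 (insert('S')): buf='SPBHW' cursor=1
After op 4 (left): buf='SPBHW' cursor=0
After op 5 (insert('F')): buf='FSPBHW' cursor=1

Answer: FSPBHW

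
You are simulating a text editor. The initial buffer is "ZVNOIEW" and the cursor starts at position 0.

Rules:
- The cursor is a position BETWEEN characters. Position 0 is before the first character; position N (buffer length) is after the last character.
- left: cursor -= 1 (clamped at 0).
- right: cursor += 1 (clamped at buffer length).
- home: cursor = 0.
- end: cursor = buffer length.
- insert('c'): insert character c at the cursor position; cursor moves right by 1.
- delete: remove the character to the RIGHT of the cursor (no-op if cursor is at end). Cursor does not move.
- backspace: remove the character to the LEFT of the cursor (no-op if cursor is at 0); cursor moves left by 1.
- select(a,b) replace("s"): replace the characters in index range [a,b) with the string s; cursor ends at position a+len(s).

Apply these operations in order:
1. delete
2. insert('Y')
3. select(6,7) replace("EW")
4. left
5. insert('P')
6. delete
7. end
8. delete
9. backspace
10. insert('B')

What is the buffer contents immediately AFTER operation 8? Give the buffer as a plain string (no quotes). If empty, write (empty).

Answer: YVNOIEEP

Derivation:
After op 1 (delete): buf='VNOIEW' cursor=0
After op 2 (insert('Y')): buf='YVNOIEW' cursor=1
After op 3 (select(6,7) replace("EW")): buf='YVNOIEEW' cursor=8
After op 4 (left): buf='YVNOIEEW' cursor=7
After op 5 (insert('P')): buf='YVNOIEEPW' cursor=8
After op 6 (delete): buf='YVNOIEEP' cursor=8
After op 7 (end): buf='YVNOIEEP' cursor=8
After op 8 (delete): buf='YVNOIEEP' cursor=8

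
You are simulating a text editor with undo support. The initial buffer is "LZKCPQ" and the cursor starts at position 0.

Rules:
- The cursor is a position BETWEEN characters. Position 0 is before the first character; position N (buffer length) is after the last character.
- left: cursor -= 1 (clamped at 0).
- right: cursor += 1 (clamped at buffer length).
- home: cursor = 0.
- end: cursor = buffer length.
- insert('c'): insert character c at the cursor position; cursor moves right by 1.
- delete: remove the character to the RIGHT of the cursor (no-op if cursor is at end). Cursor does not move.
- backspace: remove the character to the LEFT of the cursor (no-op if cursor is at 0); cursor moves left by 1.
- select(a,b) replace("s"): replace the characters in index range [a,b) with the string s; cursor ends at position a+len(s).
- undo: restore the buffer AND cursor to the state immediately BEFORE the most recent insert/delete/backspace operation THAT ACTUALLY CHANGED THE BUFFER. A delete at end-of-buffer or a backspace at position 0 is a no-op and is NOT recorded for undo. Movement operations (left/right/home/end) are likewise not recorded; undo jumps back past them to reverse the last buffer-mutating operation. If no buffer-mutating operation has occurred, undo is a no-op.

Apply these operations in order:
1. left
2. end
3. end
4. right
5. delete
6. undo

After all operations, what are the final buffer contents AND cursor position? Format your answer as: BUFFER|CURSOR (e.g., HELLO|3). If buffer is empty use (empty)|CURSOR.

Answer: LZKCPQ|6

Derivation:
After op 1 (left): buf='LZKCPQ' cursor=0
After op 2 (end): buf='LZKCPQ' cursor=6
After op 3 (end): buf='LZKCPQ' cursor=6
After op 4 (right): buf='LZKCPQ' cursor=6
After op 5 (delete): buf='LZKCPQ' cursor=6
After op 6 (undo): buf='LZKCPQ' cursor=6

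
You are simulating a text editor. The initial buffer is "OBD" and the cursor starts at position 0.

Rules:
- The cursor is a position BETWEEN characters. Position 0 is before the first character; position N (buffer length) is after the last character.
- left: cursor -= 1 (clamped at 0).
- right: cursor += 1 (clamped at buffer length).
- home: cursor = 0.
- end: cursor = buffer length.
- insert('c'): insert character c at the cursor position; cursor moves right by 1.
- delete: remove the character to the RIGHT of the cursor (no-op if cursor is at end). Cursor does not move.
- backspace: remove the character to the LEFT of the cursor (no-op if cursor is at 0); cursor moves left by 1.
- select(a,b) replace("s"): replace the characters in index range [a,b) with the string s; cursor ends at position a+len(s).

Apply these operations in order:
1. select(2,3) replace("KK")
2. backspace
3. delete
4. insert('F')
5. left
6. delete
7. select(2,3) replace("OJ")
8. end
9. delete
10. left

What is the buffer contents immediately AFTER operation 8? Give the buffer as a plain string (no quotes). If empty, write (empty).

Answer: OBOJ

Derivation:
After op 1 (select(2,3) replace("KK")): buf='OBKK' cursor=4
After op 2 (backspace): buf='OBK' cursor=3
After op 3 (delete): buf='OBK' cursor=3
After op 4 (insert('F')): buf='OBKF' cursor=4
After op 5 (left): buf='OBKF' cursor=3
After op 6 (delete): buf='OBK' cursor=3
After op 7 (select(2,3) replace("OJ")): buf='OBOJ' cursor=4
After op 8 (end): buf='OBOJ' cursor=4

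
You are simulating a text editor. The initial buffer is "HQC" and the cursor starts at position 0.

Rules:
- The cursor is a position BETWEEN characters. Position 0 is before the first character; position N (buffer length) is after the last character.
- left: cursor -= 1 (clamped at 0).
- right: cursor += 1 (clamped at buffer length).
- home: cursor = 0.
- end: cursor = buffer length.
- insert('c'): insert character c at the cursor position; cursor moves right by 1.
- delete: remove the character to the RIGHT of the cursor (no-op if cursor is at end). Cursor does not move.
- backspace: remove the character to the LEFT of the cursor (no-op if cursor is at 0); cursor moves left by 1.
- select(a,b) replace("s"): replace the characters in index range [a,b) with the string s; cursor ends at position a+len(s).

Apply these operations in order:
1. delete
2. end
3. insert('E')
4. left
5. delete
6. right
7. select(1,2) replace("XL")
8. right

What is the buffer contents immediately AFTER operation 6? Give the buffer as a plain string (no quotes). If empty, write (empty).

Answer: QC

Derivation:
After op 1 (delete): buf='QC' cursor=0
After op 2 (end): buf='QC' cursor=2
After op 3 (insert('E')): buf='QCE' cursor=3
After op 4 (left): buf='QCE' cursor=2
After op 5 (delete): buf='QC' cursor=2
After op 6 (right): buf='QC' cursor=2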